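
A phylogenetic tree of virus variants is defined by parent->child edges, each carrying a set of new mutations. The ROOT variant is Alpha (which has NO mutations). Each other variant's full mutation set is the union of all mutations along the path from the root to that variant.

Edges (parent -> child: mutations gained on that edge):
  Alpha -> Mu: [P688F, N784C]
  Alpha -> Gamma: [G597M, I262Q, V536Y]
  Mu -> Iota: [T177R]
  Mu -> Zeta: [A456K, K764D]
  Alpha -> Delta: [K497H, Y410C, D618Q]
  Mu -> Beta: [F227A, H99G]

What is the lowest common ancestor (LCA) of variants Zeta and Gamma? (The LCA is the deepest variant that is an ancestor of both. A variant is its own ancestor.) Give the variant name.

Path from root to Zeta: Alpha -> Mu -> Zeta
  ancestors of Zeta: {Alpha, Mu, Zeta}
Path from root to Gamma: Alpha -> Gamma
  ancestors of Gamma: {Alpha, Gamma}
Common ancestors: {Alpha}
Walk up from Gamma: Gamma (not in ancestors of Zeta), Alpha (in ancestors of Zeta)
Deepest common ancestor (LCA) = Alpha

Answer: Alpha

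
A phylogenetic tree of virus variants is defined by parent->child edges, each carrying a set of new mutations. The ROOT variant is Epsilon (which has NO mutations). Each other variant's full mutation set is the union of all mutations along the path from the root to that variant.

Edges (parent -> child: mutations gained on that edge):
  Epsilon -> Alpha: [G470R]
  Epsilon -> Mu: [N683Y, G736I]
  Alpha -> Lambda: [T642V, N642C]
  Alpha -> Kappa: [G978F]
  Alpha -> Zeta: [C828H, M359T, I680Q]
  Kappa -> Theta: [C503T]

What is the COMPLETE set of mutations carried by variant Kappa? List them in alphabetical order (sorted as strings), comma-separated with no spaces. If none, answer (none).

At Epsilon: gained [] -> total []
At Alpha: gained ['G470R'] -> total ['G470R']
At Kappa: gained ['G978F'] -> total ['G470R', 'G978F']

Answer: G470R,G978F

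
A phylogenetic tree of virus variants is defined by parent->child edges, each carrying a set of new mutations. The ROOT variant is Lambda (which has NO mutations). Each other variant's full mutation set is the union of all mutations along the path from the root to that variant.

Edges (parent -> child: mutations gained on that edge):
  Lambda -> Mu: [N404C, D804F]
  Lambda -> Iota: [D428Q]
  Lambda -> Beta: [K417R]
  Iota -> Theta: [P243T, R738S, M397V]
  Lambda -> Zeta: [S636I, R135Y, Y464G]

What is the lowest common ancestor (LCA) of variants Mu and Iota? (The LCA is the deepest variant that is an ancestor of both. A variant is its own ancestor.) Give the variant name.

Path from root to Mu: Lambda -> Mu
  ancestors of Mu: {Lambda, Mu}
Path from root to Iota: Lambda -> Iota
  ancestors of Iota: {Lambda, Iota}
Common ancestors: {Lambda}
Walk up from Iota: Iota (not in ancestors of Mu), Lambda (in ancestors of Mu)
Deepest common ancestor (LCA) = Lambda

Answer: Lambda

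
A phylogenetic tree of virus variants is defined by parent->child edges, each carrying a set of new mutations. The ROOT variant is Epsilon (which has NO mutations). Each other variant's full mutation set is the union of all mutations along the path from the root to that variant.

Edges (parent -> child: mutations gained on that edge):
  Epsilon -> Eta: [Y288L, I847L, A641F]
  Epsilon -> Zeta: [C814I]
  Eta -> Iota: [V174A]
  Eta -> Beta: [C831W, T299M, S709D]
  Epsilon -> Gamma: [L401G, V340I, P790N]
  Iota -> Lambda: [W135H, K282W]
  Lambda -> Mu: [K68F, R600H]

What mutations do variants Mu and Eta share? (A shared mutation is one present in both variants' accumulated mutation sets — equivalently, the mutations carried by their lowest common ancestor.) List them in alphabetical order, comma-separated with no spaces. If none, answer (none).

Accumulating mutations along path to Mu:
  At Epsilon: gained [] -> total []
  At Eta: gained ['Y288L', 'I847L', 'A641F'] -> total ['A641F', 'I847L', 'Y288L']
  At Iota: gained ['V174A'] -> total ['A641F', 'I847L', 'V174A', 'Y288L']
  At Lambda: gained ['W135H', 'K282W'] -> total ['A641F', 'I847L', 'K282W', 'V174A', 'W135H', 'Y288L']
  At Mu: gained ['K68F', 'R600H'] -> total ['A641F', 'I847L', 'K282W', 'K68F', 'R600H', 'V174A', 'W135H', 'Y288L']
Mutations(Mu) = ['A641F', 'I847L', 'K282W', 'K68F', 'R600H', 'V174A', 'W135H', 'Y288L']
Accumulating mutations along path to Eta:
  At Epsilon: gained [] -> total []
  At Eta: gained ['Y288L', 'I847L', 'A641F'] -> total ['A641F', 'I847L', 'Y288L']
Mutations(Eta) = ['A641F', 'I847L', 'Y288L']
Intersection: ['A641F', 'I847L', 'K282W', 'K68F', 'R600H', 'V174A', 'W135H', 'Y288L'] ∩ ['A641F', 'I847L', 'Y288L'] = ['A641F', 'I847L', 'Y288L']

Answer: A641F,I847L,Y288L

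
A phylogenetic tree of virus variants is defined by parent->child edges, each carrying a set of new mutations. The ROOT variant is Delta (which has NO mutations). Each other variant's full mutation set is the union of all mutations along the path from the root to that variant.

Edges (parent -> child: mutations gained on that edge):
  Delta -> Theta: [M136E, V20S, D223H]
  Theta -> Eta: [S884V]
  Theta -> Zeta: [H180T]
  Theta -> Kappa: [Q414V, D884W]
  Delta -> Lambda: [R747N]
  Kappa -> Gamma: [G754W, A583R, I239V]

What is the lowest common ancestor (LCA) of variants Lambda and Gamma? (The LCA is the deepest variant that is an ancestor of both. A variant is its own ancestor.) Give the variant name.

Path from root to Lambda: Delta -> Lambda
  ancestors of Lambda: {Delta, Lambda}
Path from root to Gamma: Delta -> Theta -> Kappa -> Gamma
  ancestors of Gamma: {Delta, Theta, Kappa, Gamma}
Common ancestors: {Delta}
Walk up from Gamma: Gamma (not in ancestors of Lambda), Kappa (not in ancestors of Lambda), Theta (not in ancestors of Lambda), Delta (in ancestors of Lambda)
Deepest common ancestor (LCA) = Delta

Answer: Delta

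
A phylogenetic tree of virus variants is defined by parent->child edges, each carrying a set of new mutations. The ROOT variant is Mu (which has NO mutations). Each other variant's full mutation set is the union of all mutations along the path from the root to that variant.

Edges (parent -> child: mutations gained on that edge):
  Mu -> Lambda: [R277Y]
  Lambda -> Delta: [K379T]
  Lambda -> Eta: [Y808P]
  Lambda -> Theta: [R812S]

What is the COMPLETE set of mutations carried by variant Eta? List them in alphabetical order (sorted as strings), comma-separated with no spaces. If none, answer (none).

Answer: R277Y,Y808P

Derivation:
At Mu: gained [] -> total []
At Lambda: gained ['R277Y'] -> total ['R277Y']
At Eta: gained ['Y808P'] -> total ['R277Y', 'Y808P']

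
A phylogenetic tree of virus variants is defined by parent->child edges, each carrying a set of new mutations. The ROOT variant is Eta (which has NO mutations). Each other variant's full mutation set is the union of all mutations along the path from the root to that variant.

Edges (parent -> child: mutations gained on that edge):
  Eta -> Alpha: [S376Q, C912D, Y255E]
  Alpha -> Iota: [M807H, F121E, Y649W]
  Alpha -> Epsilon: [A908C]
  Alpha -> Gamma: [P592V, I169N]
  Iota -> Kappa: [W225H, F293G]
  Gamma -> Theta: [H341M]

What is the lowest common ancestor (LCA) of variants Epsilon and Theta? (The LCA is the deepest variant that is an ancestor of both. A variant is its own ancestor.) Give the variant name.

Path from root to Epsilon: Eta -> Alpha -> Epsilon
  ancestors of Epsilon: {Eta, Alpha, Epsilon}
Path from root to Theta: Eta -> Alpha -> Gamma -> Theta
  ancestors of Theta: {Eta, Alpha, Gamma, Theta}
Common ancestors: {Eta, Alpha}
Walk up from Theta: Theta (not in ancestors of Epsilon), Gamma (not in ancestors of Epsilon), Alpha (in ancestors of Epsilon), Eta (in ancestors of Epsilon)
Deepest common ancestor (LCA) = Alpha

Answer: Alpha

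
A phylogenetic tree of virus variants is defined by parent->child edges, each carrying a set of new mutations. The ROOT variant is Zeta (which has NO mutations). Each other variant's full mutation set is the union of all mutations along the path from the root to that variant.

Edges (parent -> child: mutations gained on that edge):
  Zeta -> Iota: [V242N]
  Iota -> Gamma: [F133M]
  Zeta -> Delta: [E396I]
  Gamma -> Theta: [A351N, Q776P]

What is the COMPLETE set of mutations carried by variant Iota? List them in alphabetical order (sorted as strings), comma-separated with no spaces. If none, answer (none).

At Zeta: gained [] -> total []
At Iota: gained ['V242N'] -> total ['V242N']

Answer: V242N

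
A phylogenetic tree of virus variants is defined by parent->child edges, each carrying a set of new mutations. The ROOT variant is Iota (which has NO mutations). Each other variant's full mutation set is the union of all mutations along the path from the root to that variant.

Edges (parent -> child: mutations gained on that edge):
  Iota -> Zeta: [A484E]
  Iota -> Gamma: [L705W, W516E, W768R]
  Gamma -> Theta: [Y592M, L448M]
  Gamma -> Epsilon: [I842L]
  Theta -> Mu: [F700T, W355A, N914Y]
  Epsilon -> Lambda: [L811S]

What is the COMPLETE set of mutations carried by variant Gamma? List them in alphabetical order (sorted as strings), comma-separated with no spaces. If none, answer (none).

Answer: L705W,W516E,W768R

Derivation:
At Iota: gained [] -> total []
At Gamma: gained ['L705W', 'W516E', 'W768R'] -> total ['L705W', 'W516E', 'W768R']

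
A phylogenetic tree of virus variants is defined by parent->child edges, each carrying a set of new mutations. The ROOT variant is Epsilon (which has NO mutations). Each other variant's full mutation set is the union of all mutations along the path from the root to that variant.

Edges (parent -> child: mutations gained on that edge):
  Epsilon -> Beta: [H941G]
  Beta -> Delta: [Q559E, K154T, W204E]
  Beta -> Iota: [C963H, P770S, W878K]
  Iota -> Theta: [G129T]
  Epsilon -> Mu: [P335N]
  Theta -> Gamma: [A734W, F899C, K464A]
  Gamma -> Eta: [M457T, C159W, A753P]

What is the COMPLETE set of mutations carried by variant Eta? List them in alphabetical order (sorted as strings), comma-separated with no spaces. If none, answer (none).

Answer: A734W,A753P,C159W,C963H,F899C,G129T,H941G,K464A,M457T,P770S,W878K

Derivation:
At Epsilon: gained [] -> total []
At Beta: gained ['H941G'] -> total ['H941G']
At Iota: gained ['C963H', 'P770S', 'W878K'] -> total ['C963H', 'H941G', 'P770S', 'W878K']
At Theta: gained ['G129T'] -> total ['C963H', 'G129T', 'H941G', 'P770S', 'W878K']
At Gamma: gained ['A734W', 'F899C', 'K464A'] -> total ['A734W', 'C963H', 'F899C', 'G129T', 'H941G', 'K464A', 'P770S', 'W878K']
At Eta: gained ['M457T', 'C159W', 'A753P'] -> total ['A734W', 'A753P', 'C159W', 'C963H', 'F899C', 'G129T', 'H941G', 'K464A', 'M457T', 'P770S', 'W878K']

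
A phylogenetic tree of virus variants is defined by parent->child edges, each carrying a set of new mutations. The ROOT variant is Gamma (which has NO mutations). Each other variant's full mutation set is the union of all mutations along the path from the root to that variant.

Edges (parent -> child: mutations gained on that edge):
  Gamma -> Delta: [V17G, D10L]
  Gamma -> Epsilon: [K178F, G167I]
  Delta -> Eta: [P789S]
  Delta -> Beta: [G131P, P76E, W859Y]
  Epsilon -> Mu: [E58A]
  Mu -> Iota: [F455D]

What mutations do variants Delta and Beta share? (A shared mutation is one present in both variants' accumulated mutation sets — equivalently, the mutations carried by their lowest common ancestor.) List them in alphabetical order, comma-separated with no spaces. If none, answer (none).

Accumulating mutations along path to Delta:
  At Gamma: gained [] -> total []
  At Delta: gained ['V17G', 'D10L'] -> total ['D10L', 'V17G']
Mutations(Delta) = ['D10L', 'V17G']
Accumulating mutations along path to Beta:
  At Gamma: gained [] -> total []
  At Delta: gained ['V17G', 'D10L'] -> total ['D10L', 'V17G']
  At Beta: gained ['G131P', 'P76E', 'W859Y'] -> total ['D10L', 'G131P', 'P76E', 'V17G', 'W859Y']
Mutations(Beta) = ['D10L', 'G131P', 'P76E', 'V17G', 'W859Y']
Intersection: ['D10L', 'V17G'] ∩ ['D10L', 'G131P', 'P76E', 'V17G', 'W859Y'] = ['D10L', 'V17G']

Answer: D10L,V17G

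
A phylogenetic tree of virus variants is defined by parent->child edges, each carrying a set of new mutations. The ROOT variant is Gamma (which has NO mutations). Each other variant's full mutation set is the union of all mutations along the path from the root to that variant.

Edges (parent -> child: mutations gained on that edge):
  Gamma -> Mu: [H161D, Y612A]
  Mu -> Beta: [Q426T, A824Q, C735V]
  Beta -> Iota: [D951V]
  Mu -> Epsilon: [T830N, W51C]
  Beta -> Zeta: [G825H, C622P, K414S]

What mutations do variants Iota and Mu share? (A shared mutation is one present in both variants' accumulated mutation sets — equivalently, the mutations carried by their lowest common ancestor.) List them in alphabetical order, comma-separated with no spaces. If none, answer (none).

Answer: H161D,Y612A

Derivation:
Accumulating mutations along path to Iota:
  At Gamma: gained [] -> total []
  At Mu: gained ['H161D', 'Y612A'] -> total ['H161D', 'Y612A']
  At Beta: gained ['Q426T', 'A824Q', 'C735V'] -> total ['A824Q', 'C735V', 'H161D', 'Q426T', 'Y612A']
  At Iota: gained ['D951V'] -> total ['A824Q', 'C735V', 'D951V', 'H161D', 'Q426T', 'Y612A']
Mutations(Iota) = ['A824Q', 'C735V', 'D951V', 'H161D', 'Q426T', 'Y612A']
Accumulating mutations along path to Mu:
  At Gamma: gained [] -> total []
  At Mu: gained ['H161D', 'Y612A'] -> total ['H161D', 'Y612A']
Mutations(Mu) = ['H161D', 'Y612A']
Intersection: ['A824Q', 'C735V', 'D951V', 'H161D', 'Q426T', 'Y612A'] ∩ ['H161D', 'Y612A'] = ['H161D', 'Y612A']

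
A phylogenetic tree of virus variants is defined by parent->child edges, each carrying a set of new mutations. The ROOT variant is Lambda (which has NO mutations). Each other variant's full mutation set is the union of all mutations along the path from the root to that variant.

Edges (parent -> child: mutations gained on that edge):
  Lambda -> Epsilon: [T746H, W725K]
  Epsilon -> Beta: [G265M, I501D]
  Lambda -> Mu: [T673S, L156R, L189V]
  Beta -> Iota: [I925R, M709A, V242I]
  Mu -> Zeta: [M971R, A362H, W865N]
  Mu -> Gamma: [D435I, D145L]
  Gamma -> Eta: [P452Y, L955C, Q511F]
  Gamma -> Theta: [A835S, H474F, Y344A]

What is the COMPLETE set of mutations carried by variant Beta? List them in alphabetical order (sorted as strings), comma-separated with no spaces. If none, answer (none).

Answer: G265M,I501D,T746H,W725K

Derivation:
At Lambda: gained [] -> total []
At Epsilon: gained ['T746H', 'W725K'] -> total ['T746H', 'W725K']
At Beta: gained ['G265M', 'I501D'] -> total ['G265M', 'I501D', 'T746H', 'W725K']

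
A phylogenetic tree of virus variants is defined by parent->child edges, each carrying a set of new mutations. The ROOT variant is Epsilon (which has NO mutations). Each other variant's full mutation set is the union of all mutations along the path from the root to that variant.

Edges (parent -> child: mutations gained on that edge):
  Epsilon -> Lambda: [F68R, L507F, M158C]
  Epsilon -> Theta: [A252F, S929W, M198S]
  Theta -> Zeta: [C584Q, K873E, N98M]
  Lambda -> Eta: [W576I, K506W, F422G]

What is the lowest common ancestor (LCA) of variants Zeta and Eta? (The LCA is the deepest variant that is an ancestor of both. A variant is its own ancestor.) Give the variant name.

Path from root to Zeta: Epsilon -> Theta -> Zeta
  ancestors of Zeta: {Epsilon, Theta, Zeta}
Path from root to Eta: Epsilon -> Lambda -> Eta
  ancestors of Eta: {Epsilon, Lambda, Eta}
Common ancestors: {Epsilon}
Walk up from Eta: Eta (not in ancestors of Zeta), Lambda (not in ancestors of Zeta), Epsilon (in ancestors of Zeta)
Deepest common ancestor (LCA) = Epsilon

Answer: Epsilon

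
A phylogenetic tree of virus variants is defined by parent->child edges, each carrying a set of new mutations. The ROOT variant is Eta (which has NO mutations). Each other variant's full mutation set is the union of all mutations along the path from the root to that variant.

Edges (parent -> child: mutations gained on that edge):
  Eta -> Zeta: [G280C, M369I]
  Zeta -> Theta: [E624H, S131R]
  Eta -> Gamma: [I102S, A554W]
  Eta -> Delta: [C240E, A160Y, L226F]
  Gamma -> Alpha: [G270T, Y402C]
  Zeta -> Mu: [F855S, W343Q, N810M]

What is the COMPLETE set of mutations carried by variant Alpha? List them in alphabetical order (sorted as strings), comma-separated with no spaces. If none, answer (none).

Answer: A554W,G270T,I102S,Y402C

Derivation:
At Eta: gained [] -> total []
At Gamma: gained ['I102S', 'A554W'] -> total ['A554W', 'I102S']
At Alpha: gained ['G270T', 'Y402C'] -> total ['A554W', 'G270T', 'I102S', 'Y402C']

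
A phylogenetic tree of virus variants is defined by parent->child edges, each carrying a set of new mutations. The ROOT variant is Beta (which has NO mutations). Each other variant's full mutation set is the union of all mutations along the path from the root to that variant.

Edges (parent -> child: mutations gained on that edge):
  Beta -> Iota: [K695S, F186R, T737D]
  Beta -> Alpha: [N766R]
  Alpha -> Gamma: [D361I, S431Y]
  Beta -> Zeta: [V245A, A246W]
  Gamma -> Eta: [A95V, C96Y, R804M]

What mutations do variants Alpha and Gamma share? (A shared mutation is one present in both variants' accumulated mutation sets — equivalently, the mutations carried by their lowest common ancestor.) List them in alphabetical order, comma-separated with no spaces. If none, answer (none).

Accumulating mutations along path to Alpha:
  At Beta: gained [] -> total []
  At Alpha: gained ['N766R'] -> total ['N766R']
Mutations(Alpha) = ['N766R']
Accumulating mutations along path to Gamma:
  At Beta: gained [] -> total []
  At Alpha: gained ['N766R'] -> total ['N766R']
  At Gamma: gained ['D361I', 'S431Y'] -> total ['D361I', 'N766R', 'S431Y']
Mutations(Gamma) = ['D361I', 'N766R', 'S431Y']
Intersection: ['N766R'] ∩ ['D361I', 'N766R', 'S431Y'] = ['N766R']

Answer: N766R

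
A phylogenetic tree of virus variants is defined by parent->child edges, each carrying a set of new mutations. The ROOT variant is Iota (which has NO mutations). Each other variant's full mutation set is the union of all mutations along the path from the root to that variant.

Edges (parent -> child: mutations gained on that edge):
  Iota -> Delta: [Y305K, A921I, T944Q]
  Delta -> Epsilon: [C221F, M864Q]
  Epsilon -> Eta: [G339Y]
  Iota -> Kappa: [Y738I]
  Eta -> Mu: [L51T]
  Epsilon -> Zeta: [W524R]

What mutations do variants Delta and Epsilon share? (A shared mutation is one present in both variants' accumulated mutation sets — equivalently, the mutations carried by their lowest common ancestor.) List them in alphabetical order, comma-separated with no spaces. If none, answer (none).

Accumulating mutations along path to Delta:
  At Iota: gained [] -> total []
  At Delta: gained ['Y305K', 'A921I', 'T944Q'] -> total ['A921I', 'T944Q', 'Y305K']
Mutations(Delta) = ['A921I', 'T944Q', 'Y305K']
Accumulating mutations along path to Epsilon:
  At Iota: gained [] -> total []
  At Delta: gained ['Y305K', 'A921I', 'T944Q'] -> total ['A921I', 'T944Q', 'Y305K']
  At Epsilon: gained ['C221F', 'M864Q'] -> total ['A921I', 'C221F', 'M864Q', 'T944Q', 'Y305K']
Mutations(Epsilon) = ['A921I', 'C221F', 'M864Q', 'T944Q', 'Y305K']
Intersection: ['A921I', 'T944Q', 'Y305K'] ∩ ['A921I', 'C221F', 'M864Q', 'T944Q', 'Y305K'] = ['A921I', 'T944Q', 'Y305K']

Answer: A921I,T944Q,Y305K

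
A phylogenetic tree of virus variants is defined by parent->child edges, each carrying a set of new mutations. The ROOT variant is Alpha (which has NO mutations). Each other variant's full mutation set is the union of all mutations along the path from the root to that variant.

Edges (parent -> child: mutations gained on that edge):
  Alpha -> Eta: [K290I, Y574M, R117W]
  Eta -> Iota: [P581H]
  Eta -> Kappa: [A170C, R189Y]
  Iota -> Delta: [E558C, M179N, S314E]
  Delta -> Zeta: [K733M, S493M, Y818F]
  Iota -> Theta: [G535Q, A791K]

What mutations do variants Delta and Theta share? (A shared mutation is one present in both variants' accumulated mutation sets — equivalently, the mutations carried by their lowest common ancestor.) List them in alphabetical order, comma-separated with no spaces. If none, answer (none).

Accumulating mutations along path to Delta:
  At Alpha: gained [] -> total []
  At Eta: gained ['K290I', 'Y574M', 'R117W'] -> total ['K290I', 'R117W', 'Y574M']
  At Iota: gained ['P581H'] -> total ['K290I', 'P581H', 'R117W', 'Y574M']
  At Delta: gained ['E558C', 'M179N', 'S314E'] -> total ['E558C', 'K290I', 'M179N', 'P581H', 'R117W', 'S314E', 'Y574M']
Mutations(Delta) = ['E558C', 'K290I', 'M179N', 'P581H', 'R117W', 'S314E', 'Y574M']
Accumulating mutations along path to Theta:
  At Alpha: gained [] -> total []
  At Eta: gained ['K290I', 'Y574M', 'R117W'] -> total ['K290I', 'R117W', 'Y574M']
  At Iota: gained ['P581H'] -> total ['K290I', 'P581H', 'R117W', 'Y574M']
  At Theta: gained ['G535Q', 'A791K'] -> total ['A791K', 'G535Q', 'K290I', 'P581H', 'R117W', 'Y574M']
Mutations(Theta) = ['A791K', 'G535Q', 'K290I', 'P581H', 'R117W', 'Y574M']
Intersection: ['E558C', 'K290I', 'M179N', 'P581H', 'R117W', 'S314E', 'Y574M'] ∩ ['A791K', 'G535Q', 'K290I', 'P581H', 'R117W', 'Y574M'] = ['K290I', 'P581H', 'R117W', 'Y574M']

Answer: K290I,P581H,R117W,Y574M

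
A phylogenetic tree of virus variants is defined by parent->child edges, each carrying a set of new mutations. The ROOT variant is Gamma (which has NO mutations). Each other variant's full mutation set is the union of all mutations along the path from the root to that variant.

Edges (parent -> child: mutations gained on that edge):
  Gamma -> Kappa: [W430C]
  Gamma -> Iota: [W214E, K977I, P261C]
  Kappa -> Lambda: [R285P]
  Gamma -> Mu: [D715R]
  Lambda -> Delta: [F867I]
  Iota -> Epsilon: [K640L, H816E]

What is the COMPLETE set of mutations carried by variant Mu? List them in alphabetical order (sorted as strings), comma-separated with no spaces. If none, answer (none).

Answer: D715R

Derivation:
At Gamma: gained [] -> total []
At Mu: gained ['D715R'] -> total ['D715R']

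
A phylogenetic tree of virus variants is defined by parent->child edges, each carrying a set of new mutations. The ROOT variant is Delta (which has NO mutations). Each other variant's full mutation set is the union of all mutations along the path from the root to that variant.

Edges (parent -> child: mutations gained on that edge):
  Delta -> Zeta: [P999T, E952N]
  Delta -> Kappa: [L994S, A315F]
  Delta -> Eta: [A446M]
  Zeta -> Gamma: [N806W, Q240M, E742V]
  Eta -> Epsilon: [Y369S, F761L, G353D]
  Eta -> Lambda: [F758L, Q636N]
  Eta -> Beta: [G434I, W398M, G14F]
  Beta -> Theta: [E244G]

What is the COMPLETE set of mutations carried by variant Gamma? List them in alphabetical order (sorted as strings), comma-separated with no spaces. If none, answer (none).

Answer: E742V,E952N,N806W,P999T,Q240M

Derivation:
At Delta: gained [] -> total []
At Zeta: gained ['P999T', 'E952N'] -> total ['E952N', 'P999T']
At Gamma: gained ['N806W', 'Q240M', 'E742V'] -> total ['E742V', 'E952N', 'N806W', 'P999T', 'Q240M']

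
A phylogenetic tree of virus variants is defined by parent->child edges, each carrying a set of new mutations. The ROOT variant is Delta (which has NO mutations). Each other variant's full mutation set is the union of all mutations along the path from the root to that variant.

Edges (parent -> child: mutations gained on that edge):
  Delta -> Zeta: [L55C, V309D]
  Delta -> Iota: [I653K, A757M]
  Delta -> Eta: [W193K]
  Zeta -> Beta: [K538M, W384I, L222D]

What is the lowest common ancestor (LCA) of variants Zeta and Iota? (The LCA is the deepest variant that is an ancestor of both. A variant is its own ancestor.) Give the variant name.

Answer: Delta

Derivation:
Path from root to Zeta: Delta -> Zeta
  ancestors of Zeta: {Delta, Zeta}
Path from root to Iota: Delta -> Iota
  ancestors of Iota: {Delta, Iota}
Common ancestors: {Delta}
Walk up from Iota: Iota (not in ancestors of Zeta), Delta (in ancestors of Zeta)
Deepest common ancestor (LCA) = Delta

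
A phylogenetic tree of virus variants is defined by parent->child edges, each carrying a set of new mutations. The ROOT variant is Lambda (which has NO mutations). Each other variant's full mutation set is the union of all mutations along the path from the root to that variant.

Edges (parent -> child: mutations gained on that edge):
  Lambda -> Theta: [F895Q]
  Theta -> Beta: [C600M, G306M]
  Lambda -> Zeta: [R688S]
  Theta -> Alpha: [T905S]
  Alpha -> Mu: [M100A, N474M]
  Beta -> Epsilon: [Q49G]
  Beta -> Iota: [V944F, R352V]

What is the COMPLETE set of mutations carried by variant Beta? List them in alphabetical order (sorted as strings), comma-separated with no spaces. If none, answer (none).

At Lambda: gained [] -> total []
At Theta: gained ['F895Q'] -> total ['F895Q']
At Beta: gained ['C600M', 'G306M'] -> total ['C600M', 'F895Q', 'G306M']

Answer: C600M,F895Q,G306M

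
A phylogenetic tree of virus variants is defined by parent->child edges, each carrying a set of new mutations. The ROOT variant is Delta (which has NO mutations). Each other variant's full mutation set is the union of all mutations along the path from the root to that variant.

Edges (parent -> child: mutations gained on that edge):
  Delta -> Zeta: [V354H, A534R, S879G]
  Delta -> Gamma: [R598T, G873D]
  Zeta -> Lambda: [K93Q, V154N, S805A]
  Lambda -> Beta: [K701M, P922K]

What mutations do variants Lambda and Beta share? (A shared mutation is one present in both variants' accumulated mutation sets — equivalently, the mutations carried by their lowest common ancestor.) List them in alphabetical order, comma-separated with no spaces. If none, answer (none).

Accumulating mutations along path to Lambda:
  At Delta: gained [] -> total []
  At Zeta: gained ['V354H', 'A534R', 'S879G'] -> total ['A534R', 'S879G', 'V354H']
  At Lambda: gained ['K93Q', 'V154N', 'S805A'] -> total ['A534R', 'K93Q', 'S805A', 'S879G', 'V154N', 'V354H']
Mutations(Lambda) = ['A534R', 'K93Q', 'S805A', 'S879G', 'V154N', 'V354H']
Accumulating mutations along path to Beta:
  At Delta: gained [] -> total []
  At Zeta: gained ['V354H', 'A534R', 'S879G'] -> total ['A534R', 'S879G', 'V354H']
  At Lambda: gained ['K93Q', 'V154N', 'S805A'] -> total ['A534R', 'K93Q', 'S805A', 'S879G', 'V154N', 'V354H']
  At Beta: gained ['K701M', 'P922K'] -> total ['A534R', 'K701M', 'K93Q', 'P922K', 'S805A', 'S879G', 'V154N', 'V354H']
Mutations(Beta) = ['A534R', 'K701M', 'K93Q', 'P922K', 'S805A', 'S879G', 'V154N', 'V354H']
Intersection: ['A534R', 'K93Q', 'S805A', 'S879G', 'V154N', 'V354H'] ∩ ['A534R', 'K701M', 'K93Q', 'P922K', 'S805A', 'S879G', 'V154N', 'V354H'] = ['A534R', 'K93Q', 'S805A', 'S879G', 'V154N', 'V354H']

Answer: A534R,K93Q,S805A,S879G,V154N,V354H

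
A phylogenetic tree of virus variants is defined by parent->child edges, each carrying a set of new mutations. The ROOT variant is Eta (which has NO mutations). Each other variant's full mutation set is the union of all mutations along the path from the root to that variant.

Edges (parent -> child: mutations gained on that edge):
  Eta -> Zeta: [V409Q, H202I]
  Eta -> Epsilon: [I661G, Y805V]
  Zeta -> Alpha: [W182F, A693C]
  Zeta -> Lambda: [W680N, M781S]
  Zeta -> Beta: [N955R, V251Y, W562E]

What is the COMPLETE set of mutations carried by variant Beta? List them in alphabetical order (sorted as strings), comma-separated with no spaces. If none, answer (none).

Answer: H202I,N955R,V251Y,V409Q,W562E

Derivation:
At Eta: gained [] -> total []
At Zeta: gained ['V409Q', 'H202I'] -> total ['H202I', 'V409Q']
At Beta: gained ['N955R', 'V251Y', 'W562E'] -> total ['H202I', 'N955R', 'V251Y', 'V409Q', 'W562E']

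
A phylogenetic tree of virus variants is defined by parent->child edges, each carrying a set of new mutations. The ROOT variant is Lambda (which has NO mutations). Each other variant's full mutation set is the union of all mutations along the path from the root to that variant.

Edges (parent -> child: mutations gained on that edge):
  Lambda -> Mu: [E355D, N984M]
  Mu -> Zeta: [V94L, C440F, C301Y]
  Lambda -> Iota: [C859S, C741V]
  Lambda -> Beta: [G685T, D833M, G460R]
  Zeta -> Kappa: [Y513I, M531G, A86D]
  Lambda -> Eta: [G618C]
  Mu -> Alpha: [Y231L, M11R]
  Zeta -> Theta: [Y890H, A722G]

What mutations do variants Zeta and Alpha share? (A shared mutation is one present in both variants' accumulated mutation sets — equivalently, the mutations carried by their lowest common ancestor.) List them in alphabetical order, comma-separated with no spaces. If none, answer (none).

Accumulating mutations along path to Zeta:
  At Lambda: gained [] -> total []
  At Mu: gained ['E355D', 'N984M'] -> total ['E355D', 'N984M']
  At Zeta: gained ['V94L', 'C440F', 'C301Y'] -> total ['C301Y', 'C440F', 'E355D', 'N984M', 'V94L']
Mutations(Zeta) = ['C301Y', 'C440F', 'E355D', 'N984M', 'V94L']
Accumulating mutations along path to Alpha:
  At Lambda: gained [] -> total []
  At Mu: gained ['E355D', 'N984M'] -> total ['E355D', 'N984M']
  At Alpha: gained ['Y231L', 'M11R'] -> total ['E355D', 'M11R', 'N984M', 'Y231L']
Mutations(Alpha) = ['E355D', 'M11R', 'N984M', 'Y231L']
Intersection: ['C301Y', 'C440F', 'E355D', 'N984M', 'V94L'] ∩ ['E355D', 'M11R', 'N984M', 'Y231L'] = ['E355D', 'N984M']

Answer: E355D,N984M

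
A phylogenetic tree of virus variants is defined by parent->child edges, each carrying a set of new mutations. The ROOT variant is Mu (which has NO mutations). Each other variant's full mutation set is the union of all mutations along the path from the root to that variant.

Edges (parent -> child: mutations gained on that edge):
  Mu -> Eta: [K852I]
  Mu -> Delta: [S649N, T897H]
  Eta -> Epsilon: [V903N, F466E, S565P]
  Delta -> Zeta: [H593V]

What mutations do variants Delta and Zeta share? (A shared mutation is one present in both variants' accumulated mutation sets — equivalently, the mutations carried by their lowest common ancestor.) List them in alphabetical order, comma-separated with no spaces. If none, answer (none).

Accumulating mutations along path to Delta:
  At Mu: gained [] -> total []
  At Delta: gained ['S649N', 'T897H'] -> total ['S649N', 'T897H']
Mutations(Delta) = ['S649N', 'T897H']
Accumulating mutations along path to Zeta:
  At Mu: gained [] -> total []
  At Delta: gained ['S649N', 'T897H'] -> total ['S649N', 'T897H']
  At Zeta: gained ['H593V'] -> total ['H593V', 'S649N', 'T897H']
Mutations(Zeta) = ['H593V', 'S649N', 'T897H']
Intersection: ['S649N', 'T897H'] ∩ ['H593V', 'S649N', 'T897H'] = ['S649N', 'T897H']

Answer: S649N,T897H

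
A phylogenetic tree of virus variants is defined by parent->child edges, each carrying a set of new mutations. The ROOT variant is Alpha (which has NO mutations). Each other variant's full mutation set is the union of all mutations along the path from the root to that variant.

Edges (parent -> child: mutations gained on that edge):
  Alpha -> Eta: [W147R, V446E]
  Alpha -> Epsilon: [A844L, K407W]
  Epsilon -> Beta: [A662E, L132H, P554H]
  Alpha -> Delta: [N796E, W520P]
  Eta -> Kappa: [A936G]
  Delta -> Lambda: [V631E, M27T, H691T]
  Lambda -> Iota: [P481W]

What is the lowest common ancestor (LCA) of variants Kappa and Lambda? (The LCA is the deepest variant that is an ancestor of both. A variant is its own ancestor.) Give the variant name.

Answer: Alpha

Derivation:
Path from root to Kappa: Alpha -> Eta -> Kappa
  ancestors of Kappa: {Alpha, Eta, Kappa}
Path from root to Lambda: Alpha -> Delta -> Lambda
  ancestors of Lambda: {Alpha, Delta, Lambda}
Common ancestors: {Alpha}
Walk up from Lambda: Lambda (not in ancestors of Kappa), Delta (not in ancestors of Kappa), Alpha (in ancestors of Kappa)
Deepest common ancestor (LCA) = Alpha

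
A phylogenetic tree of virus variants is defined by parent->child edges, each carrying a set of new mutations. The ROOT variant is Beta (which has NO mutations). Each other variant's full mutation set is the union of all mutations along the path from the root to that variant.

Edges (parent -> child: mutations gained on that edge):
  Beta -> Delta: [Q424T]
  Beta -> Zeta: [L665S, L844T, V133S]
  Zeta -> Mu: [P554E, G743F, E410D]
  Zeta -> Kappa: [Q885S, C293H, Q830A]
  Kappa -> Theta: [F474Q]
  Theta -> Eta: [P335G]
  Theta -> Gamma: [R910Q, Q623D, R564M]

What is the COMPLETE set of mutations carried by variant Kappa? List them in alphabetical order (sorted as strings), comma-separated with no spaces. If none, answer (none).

At Beta: gained [] -> total []
At Zeta: gained ['L665S', 'L844T', 'V133S'] -> total ['L665S', 'L844T', 'V133S']
At Kappa: gained ['Q885S', 'C293H', 'Q830A'] -> total ['C293H', 'L665S', 'L844T', 'Q830A', 'Q885S', 'V133S']

Answer: C293H,L665S,L844T,Q830A,Q885S,V133S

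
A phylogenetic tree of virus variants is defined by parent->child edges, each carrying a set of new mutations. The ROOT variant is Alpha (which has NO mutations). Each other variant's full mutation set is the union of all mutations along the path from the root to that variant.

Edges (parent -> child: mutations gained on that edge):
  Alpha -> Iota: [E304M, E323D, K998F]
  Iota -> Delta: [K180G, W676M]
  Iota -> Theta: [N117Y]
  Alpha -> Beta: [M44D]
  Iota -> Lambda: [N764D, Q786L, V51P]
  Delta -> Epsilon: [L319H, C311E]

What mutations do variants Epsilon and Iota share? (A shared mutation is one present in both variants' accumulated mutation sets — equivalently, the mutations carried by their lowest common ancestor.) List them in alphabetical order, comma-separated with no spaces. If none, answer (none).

Accumulating mutations along path to Epsilon:
  At Alpha: gained [] -> total []
  At Iota: gained ['E304M', 'E323D', 'K998F'] -> total ['E304M', 'E323D', 'K998F']
  At Delta: gained ['K180G', 'W676M'] -> total ['E304M', 'E323D', 'K180G', 'K998F', 'W676M']
  At Epsilon: gained ['L319H', 'C311E'] -> total ['C311E', 'E304M', 'E323D', 'K180G', 'K998F', 'L319H', 'W676M']
Mutations(Epsilon) = ['C311E', 'E304M', 'E323D', 'K180G', 'K998F', 'L319H', 'W676M']
Accumulating mutations along path to Iota:
  At Alpha: gained [] -> total []
  At Iota: gained ['E304M', 'E323D', 'K998F'] -> total ['E304M', 'E323D', 'K998F']
Mutations(Iota) = ['E304M', 'E323D', 'K998F']
Intersection: ['C311E', 'E304M', 'E323D', 'K180G', 'K998F', 'L319H', 'W676M'] ∩ ['E304M', 'E323D', 'K998F'] = ['E304M', 'E323D', 'K998F']

Answer: E304M,E323D,K998F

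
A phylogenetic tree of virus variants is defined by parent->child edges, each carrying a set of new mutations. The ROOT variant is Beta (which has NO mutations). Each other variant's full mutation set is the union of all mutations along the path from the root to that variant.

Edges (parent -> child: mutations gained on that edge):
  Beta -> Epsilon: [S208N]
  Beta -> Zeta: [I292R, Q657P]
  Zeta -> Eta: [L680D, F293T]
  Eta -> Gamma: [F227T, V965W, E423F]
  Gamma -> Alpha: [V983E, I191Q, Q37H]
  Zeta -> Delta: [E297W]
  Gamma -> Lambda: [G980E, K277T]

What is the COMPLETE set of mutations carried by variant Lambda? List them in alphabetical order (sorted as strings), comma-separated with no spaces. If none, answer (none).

Answer: E423F,F227T,F293T,G980E,I292R,K277T,L680D,Q657P,V965W

Derivation:
At Beta: gained [] -> total []
At Zeta: gained ['I292R', 'Q657P'] -> total ['I292R', 'Q657P']
At Eta: gained ['L680D', 'F293T'] -> total ['F293T', 'I292R', 'L680D', 'Q657P']
At Gamma: gained ['F227T', 'V965W', 'E423F'] -> total ['E423F', 'F227T', 'F293T', 'I292R', 'L680D', 'Q657P', 'V965W']
At Lambda: gained ['G980E', 'K277T'] -> total ['E423F', 'F227T', 'F293T', 'G980E', 'I292R', 'K277T', 'L680D', 'Q657P', 'V965W']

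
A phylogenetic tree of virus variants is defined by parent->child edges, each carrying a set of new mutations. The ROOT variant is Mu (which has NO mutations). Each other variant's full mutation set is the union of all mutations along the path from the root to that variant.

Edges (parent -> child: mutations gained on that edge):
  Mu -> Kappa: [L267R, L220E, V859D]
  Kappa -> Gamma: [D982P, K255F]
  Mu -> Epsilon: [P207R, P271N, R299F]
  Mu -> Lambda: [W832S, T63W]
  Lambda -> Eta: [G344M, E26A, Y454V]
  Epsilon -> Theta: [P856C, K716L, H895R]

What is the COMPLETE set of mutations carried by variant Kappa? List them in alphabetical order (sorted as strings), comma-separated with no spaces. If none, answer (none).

Answer: L220E,L267R,V859D

Derivation:
At Mu: gained [] -> total []
At Kappa: gained ['L267R', 'L220E', 'V859D'] -> total ['L220E', 'L267R', 'V859D']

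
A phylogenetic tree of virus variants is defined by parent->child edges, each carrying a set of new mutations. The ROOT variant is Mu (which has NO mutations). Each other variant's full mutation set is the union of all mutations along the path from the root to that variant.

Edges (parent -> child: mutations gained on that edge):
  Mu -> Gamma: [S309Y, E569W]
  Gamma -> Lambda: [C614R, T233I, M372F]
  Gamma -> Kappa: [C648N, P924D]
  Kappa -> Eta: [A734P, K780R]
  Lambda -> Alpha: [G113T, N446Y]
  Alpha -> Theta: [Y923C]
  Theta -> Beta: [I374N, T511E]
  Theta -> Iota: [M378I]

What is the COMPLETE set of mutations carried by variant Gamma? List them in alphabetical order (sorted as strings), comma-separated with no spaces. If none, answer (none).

At Mu: gained [] -> total []
At Gamma: gained ['S309Y', 'E569W'] -> total ['E569W', 'S309Y']

Answer: E569W,S309Y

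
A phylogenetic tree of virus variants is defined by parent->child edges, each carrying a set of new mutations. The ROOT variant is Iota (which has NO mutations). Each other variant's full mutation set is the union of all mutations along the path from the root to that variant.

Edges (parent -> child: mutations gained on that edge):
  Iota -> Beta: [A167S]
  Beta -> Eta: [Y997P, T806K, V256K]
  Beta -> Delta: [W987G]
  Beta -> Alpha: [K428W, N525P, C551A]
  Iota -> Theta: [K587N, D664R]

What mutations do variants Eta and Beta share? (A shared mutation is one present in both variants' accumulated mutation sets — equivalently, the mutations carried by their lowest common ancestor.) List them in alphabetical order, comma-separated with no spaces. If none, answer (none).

Answer: A167S

Derivation:
Accumulating mutations along path to Eta:
  At Iota: gained [] -> total []
  At Beta: gained ['A167S'] -> total ['A167S']
  At Eta: gained ['Y997P', 'T806K', 'V256K'] -> total ['A167S', 'T806K', 'V256K', 'Y997P']
Mutations(Eta) = ['A167S', 'T806K', 'V256K', 'Y997P']
Accumulating mutations along path to Beta:
  At Iota: gained [] -> total []
  At Beta: gained ['A167S'] -> total ['A167S']
Mutations(Beta) = ['A167S']
Intersection: ['A167S', 'T806K', 'V256K', 'Y997P'] ∩ ['A167S'] = ['A167S']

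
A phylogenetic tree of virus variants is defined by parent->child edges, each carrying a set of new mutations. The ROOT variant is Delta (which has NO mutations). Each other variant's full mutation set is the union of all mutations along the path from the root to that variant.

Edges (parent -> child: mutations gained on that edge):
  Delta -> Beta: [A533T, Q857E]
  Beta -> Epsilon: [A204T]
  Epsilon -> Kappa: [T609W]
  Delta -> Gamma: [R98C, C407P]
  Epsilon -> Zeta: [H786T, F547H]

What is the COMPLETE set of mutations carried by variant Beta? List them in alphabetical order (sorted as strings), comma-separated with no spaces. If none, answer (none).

Answer: A533T,Q857E

Derivation:
At Delta: gained [] -> total []
At Beta: gained ['A533T', 'Q857E'] -> total ['A533T', 'Q857E']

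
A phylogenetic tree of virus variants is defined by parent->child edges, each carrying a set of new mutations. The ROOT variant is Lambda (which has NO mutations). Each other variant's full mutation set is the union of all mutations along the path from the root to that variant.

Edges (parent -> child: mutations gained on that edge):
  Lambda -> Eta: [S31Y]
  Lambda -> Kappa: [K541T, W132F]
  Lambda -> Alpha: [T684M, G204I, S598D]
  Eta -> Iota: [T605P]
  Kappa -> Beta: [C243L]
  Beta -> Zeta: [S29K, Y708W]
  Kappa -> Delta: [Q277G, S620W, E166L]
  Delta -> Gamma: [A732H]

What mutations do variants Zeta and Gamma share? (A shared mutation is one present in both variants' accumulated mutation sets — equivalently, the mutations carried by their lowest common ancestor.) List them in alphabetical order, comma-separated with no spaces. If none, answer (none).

Accumulating mutations along path to Zeta:
  At Lambda: gained [] -> total []
  At Kappa: gained ['K541T', 'W132F'] -> total ['K541T', 'W132F']
  At Beta: gained ['C243L'] -> total ['C243L', 'K541T', 'W132F']
  At Zeta: gained ['S29K', 'Y708W'] -> total ['C243L', 'K541T', 'S29K', 'W132F', 'Y708W']
Mutations(Zeta) = ['C243L', 'K541T', 'S29K', 'W132F', 'Y708W']
Accumulating mutations along path to Gamma:
  At Lambda: gained [] -> total []
  At Kappa: gained ['K541T', 'W132F'] -> total ['K541T', 'W132F']
  At Delta: gained ['Q277G', 'S620W', 'E166L'] -> total ['E166L', 'K541T', 'Q277G', 'S620W', 'W132F']
  At Gamma: gained ['A732H'] -> total ['A732H', 'E166L', 'K541T', 'Q277G', 'S620W', 'W132F']
Mutations(Gamma) = ['A732H', 'E166L', 'K541T', 'Q277G', 'S620W', 'W132F']
Intersection: ['C243L', 'K541T', 'S29K', 'W132F', 'Y708W'] ∩ ['A732H', 'E166L', 'K541T', 'Q277G', 'S620W', 'W132F'] = ['K541T', 'W132F']

Answer: K541T,W132F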